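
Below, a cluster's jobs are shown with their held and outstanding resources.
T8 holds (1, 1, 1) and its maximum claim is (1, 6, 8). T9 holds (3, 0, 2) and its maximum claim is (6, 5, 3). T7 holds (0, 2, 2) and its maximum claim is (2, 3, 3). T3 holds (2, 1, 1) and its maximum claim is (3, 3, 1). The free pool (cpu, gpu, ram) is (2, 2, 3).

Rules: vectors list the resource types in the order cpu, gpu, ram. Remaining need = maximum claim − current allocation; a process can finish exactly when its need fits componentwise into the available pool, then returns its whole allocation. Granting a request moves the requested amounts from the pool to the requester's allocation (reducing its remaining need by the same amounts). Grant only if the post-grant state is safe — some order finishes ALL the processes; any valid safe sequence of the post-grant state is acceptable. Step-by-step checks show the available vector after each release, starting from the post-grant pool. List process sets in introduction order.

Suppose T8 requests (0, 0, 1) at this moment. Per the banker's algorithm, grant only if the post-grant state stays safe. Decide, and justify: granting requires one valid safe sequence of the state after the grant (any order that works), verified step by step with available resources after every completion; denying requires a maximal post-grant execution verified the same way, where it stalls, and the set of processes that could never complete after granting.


GRANT — the state after the grant stays safe, e.g. via T7, T3, T9, T8.
Key observation: after the grant the pool drops to (2, 2, 2), which still lets T7 finish first and unwind the rest.
Step-by-step check of the post-grant state:
  pool = (2, 2, 2)
  T7 needs (2, 1, 1) <= (2, 2, 2) -> finishes; pool += (0, 2, 2) = (2, 4, 4)
  T3 needs (1, 2, 0) <= (2, 4, 4) -> finishes; pool += (2, 1, 1) = (4, 5, 5)
  T9 needs (3, 5, 1) <= (4, 5, 5) -> finishes; pool += (3, 0, 2) = (7, 5, 7)
  T8 needs (0, 5, 6) <= (7, 5, 7) -> finishes; pool += (1, 1, 2) = (8, 6, 9)


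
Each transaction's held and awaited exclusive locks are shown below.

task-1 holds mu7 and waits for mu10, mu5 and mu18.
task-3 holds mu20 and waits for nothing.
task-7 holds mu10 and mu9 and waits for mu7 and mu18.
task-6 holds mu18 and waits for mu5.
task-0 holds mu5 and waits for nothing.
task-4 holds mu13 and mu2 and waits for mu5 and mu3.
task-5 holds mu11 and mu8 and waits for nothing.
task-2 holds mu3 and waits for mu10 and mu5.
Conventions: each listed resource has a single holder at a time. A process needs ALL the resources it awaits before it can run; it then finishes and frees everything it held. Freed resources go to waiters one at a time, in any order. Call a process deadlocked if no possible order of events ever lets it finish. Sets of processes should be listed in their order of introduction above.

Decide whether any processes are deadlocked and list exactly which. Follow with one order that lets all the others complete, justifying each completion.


The deadlocked set is task-1, task-7, task-4 and task-2.
Key observation: the wait chain closes on itself along task-1 -> task-7 -> task-1; task-4 and task-2 wait into the deadlock from upstream.
A valid finishing order for the others: task-0, task-3, task-5, task-6.
Verifying each step:
  task-0: no waits; runs immediately, freeing mu5
  task-3: no waits; runs immediately, freeing mu20
  task-5: no waits; runs immediately, freeing mu11 and mu8
  run task-6 (all its waits — mu5 — are resolved); releases mu18


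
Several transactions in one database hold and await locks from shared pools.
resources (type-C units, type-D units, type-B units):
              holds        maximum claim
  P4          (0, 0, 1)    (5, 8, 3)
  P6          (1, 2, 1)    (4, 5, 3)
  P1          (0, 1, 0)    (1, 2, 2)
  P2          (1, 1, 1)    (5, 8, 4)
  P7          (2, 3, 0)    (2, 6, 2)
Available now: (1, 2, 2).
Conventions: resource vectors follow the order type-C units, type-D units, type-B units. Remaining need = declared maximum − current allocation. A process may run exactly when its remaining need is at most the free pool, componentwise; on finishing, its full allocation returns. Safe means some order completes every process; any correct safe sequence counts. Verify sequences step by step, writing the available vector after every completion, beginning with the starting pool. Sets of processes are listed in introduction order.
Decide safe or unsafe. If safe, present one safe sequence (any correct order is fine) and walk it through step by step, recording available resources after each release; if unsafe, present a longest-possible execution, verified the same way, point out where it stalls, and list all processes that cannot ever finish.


SAFE, for example via the order P1, P7, P6, P2, P4.
Key observation: the first exact fit in this order is P1 — it needs (1, 1, 2) with (1, 2, 2) free, meeting a requested resource to the last unit.
Check, step by step:
  pool = (1, 2, 2)
  run P1 (needs (1, 1, 2), free (1, 2, 2)); after release of (0, 1, 0) the pool is (1, 3, 2)
  run P7 (needs (0, 3, 2), free (1, 3, 2)); after release of (2, 3, 0) the pool is (3, 6, 2)
  run P6 (needs (3, 3, 2), free (3, 6, 2)); after release of (1, 2, 1) the pool is (4, 8, 3)
  run P2 (needs (4, 7, 3), free (4, 8, 3)); after release of (1, 1, 1) the pool is (5, 9, 4)
  run P4 (needs (5, 8, 2), free (5, 9, 4)); after release of (0, 0, 1) the pool is (5, 9, 5)


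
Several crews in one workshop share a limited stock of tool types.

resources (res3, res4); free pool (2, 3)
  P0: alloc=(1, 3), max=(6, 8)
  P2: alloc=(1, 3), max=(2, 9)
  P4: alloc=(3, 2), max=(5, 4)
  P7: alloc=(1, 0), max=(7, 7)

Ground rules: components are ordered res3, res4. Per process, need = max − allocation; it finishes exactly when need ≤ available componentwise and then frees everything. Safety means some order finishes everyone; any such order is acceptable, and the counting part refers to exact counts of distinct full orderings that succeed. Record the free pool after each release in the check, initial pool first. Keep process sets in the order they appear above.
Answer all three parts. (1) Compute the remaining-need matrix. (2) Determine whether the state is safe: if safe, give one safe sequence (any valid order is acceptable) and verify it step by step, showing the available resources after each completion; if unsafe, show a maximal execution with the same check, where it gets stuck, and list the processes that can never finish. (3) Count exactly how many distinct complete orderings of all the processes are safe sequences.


(1) Outstanding need per process (order res3, res4):
  P0: (5, 5)
  P2: (1, 6)
  P4: (2, 2)
  P7: (6, 7)
(2) SAFE, for example via the order P4, P0, P2, P7.
Key observation: at P4 the run first touches a limit — (2, 2) against (2, 3), exact on a resource it actually requests.
Walking it through:
  pool = (2, 3)
  P4: need (2, 2) fits (2, 3); releases (3, 2), pool now (5, 5)
  P0: need (5, 5) fits (5, 5); releases (1, 3), pool now (6, 8)
  P2: need (1, 6) fits (6, 8); releases (1, 3), pool now (7, 11)
  P7: need (6, 7) fits (7, 11); releases (1, 0), pool now (8, 11)
(3) The exact count: 2 of the possible complete orderings are safe sequences.


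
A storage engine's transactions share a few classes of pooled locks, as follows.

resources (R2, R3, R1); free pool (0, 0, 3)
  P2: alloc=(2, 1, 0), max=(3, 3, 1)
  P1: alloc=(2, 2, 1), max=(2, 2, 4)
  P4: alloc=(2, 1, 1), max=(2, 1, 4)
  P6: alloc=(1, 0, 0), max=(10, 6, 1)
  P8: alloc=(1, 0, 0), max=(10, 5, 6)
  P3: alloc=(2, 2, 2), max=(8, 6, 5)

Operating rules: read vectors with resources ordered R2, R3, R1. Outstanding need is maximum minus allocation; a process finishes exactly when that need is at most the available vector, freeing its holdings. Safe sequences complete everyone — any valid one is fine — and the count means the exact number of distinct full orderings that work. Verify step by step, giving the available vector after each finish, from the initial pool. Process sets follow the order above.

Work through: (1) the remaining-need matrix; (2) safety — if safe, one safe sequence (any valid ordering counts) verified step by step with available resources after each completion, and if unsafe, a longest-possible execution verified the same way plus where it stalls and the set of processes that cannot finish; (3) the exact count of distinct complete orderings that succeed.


(1) Need matrix, components ordered R2, R3, R1:
  P2: (1, 2, 1)
  P1: (0, 0, 3)
  P4: (0, 0, 3)
  P6: (9, 6, 1)
  P8: (9, 5, 6)
  P3: (6, 4, 3)
(2) UNSAFE.
Key observation: P4, P1, P2, P3 can finish, but then (8, 6, 7) is all there is, and the blocked group's R2 demands exceed it.
The run P4, P1, P2, P3 cannot be extended any further. Walking it through:
  pool = (0, 0, 3)
  P4 needs (0, 0, 3) <= (0, 0, 3) -> finishes; pool += (2, 1, 1) = (2, 1, 4)
  P1 needs (0, 0, 3) <= (2, 1, 4) -> finishes; pool += (2, 2, 1) = (4, 3, 5)
  P2 needs (1, 2, 1) <= (4, 3, 5) -> finishes; pool += (2, 1, 0) = (6, 4, 5)
  P3 needs (6, 4, 3) <= (6, 4, 5) -> finishes; pool += (2, 2, 2) = (8, 6, 7)
  blocked: P6 wants (9, 6, 1), pool (8, 6, 7) — not enough R2
  blocked: P8 wants (9, 5, 6), pool (8, 6, 7) — not enough R2
Never able to finish: P6 and P8.
(3) The exact count: 0 of the possible complete orderings are safe sequences.


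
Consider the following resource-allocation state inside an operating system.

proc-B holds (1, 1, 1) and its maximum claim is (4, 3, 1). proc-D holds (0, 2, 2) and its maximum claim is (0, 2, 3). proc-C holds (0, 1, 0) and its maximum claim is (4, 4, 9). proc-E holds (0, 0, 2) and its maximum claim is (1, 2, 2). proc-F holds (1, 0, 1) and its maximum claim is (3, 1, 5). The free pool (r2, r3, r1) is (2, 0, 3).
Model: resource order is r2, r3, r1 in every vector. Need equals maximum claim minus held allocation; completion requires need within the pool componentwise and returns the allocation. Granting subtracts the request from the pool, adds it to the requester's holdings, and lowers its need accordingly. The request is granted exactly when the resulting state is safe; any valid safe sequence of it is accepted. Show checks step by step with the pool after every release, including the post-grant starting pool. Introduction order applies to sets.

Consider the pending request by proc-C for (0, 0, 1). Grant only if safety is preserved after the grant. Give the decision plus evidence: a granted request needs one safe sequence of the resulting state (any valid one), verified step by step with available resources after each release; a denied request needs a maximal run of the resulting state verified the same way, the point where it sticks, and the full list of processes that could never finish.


GRANT: granting preserves safety; a valid post-grant sequence is proc-D, proc-F, proc-B, proc-E, proc-C.
Key observation: with (2, 0, 2) left after the transfer, proc-D can run at once — the state stays safe.
Verifying the post-grant state step by step:
  pool = (2, 0, 2)
  proc-D needs (0, 0, 1) <= (2, 0, 2) -> finishes; pool += (0, 2, 2) = (2, 2, 4)
  proc-F needs (2, 1, 4) <= (2, 2, 4) -> finishes; pool += (1, 0, 1) = (3, 2, 5)
  proc-B needs (3, 2, 0) <= (3, 2, 5) -> finishes; pool += (1, 1, 1) = (4, 3, 6)
  proc-E needs (1, 2, 0) <= (4, 3, 6) -> finishes; pool += (0, 0, 2) = (4, 3, 8)
  proc-C needs (4, 3, 8) <= (4, 3, 8) -> finishes; pool += (0, 1, 1) = (4, 4, 9)


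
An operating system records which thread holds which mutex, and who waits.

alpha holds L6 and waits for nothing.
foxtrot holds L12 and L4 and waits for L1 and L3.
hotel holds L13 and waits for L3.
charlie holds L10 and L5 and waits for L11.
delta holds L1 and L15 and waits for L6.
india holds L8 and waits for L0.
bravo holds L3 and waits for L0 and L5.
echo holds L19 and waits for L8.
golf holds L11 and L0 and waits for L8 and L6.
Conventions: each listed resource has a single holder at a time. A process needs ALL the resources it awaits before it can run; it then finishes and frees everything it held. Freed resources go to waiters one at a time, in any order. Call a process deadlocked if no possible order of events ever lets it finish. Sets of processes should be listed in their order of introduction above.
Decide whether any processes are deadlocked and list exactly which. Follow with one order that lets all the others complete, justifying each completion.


Deadlocked set: foxtrot, hotel, charlie, india, bravo, echo and golf.
Key observation: nobody on the ring golf -> india -> golf can start until another member finishes, which never happens; foxtrot, hotel, charlie, bravo and echo wait into the deadlock from upstream.
The rest can finish in the order alpha, delta.
Step-by-step check:
  alpha waits on nothing -> runs at once and releases L6
  delta waits on L6 — all released -> runs and releases L1 and L15


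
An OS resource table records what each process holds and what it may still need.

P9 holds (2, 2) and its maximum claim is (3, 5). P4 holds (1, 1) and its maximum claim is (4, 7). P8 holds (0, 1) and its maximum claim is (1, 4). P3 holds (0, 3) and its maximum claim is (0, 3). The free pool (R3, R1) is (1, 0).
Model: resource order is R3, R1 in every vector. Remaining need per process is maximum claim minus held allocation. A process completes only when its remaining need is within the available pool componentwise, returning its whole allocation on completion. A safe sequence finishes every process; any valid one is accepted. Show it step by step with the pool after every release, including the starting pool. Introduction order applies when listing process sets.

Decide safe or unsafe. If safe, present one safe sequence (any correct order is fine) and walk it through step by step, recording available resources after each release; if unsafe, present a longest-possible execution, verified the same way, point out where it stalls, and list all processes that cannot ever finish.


SAFE, for example via the order P3, P8, P9, P4.
Key observation: the order's first zero-slack moment is P8 ((1, 3) needed, (1, 3) free — a requested resource with nothing to spare).
Verifying each step:
  pool = (1, 0)
  P3 needs (0, 0) <= (1, 0) -> finishes; pool += (0, 3) = (1, 3)
  P8 needs (1, 3) <= (1, 3) -> finishes; pool += (0, 1) = (1, 4)
  P9 needs (1, 3) <= (1, 4) -> finishes; pool += (2, 2) = (3, 6)
  P4 needs (3, 6) <= (3, 6) -> finishes; pool += (1, 1) = (4, 7)


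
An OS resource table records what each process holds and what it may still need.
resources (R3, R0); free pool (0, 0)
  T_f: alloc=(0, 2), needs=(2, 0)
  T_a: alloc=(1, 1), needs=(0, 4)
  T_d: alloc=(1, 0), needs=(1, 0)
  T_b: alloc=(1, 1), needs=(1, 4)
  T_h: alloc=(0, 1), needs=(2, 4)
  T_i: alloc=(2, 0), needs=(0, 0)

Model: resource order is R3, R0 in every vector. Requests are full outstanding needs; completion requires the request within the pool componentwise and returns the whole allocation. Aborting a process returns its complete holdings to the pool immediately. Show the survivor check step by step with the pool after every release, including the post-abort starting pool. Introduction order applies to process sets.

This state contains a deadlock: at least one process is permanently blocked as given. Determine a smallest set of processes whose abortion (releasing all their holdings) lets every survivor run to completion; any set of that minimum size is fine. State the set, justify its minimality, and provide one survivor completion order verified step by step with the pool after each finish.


Minimum abort set: T_b and T_h.
Key observation: the returned (1, 2) from T_b and T_h is what brings T_a — unrunnable before, under any order — into play at step 4.
No one abort is enough; case by case: T_f alone leaves T_a blocked (short on R0); T_a alone leaves T_b blocked (short on R0); T_d alone leaves T_a blocked (short on R0); T_b alone leaves T_a blocked (short on R0); T_h alone leaves T_a blocked (short on R0); T_i alone leaves T_a blocked (short on R0).
The survivors complete as T_i, T_d, T_f, T_a. Step-by-step check (starting from the post-abort pool):
  pool = (1, 2)
  T_i needs (0, 0) <= (1, 2) -> finishes; pool += (2, 0) = (3, 2)
  T_d needs (1, 0) <= (3, 2) -> finishes; pool += (1, 0) = (4, 2)
  T_f needs (2, 0) <= (4, 2) -> finishes; pool += (0, 2) = (4, 4)
  T_a needs (0, 4) <= (4, 4) -> finishes; pool += (1, 1) = (5, 5)


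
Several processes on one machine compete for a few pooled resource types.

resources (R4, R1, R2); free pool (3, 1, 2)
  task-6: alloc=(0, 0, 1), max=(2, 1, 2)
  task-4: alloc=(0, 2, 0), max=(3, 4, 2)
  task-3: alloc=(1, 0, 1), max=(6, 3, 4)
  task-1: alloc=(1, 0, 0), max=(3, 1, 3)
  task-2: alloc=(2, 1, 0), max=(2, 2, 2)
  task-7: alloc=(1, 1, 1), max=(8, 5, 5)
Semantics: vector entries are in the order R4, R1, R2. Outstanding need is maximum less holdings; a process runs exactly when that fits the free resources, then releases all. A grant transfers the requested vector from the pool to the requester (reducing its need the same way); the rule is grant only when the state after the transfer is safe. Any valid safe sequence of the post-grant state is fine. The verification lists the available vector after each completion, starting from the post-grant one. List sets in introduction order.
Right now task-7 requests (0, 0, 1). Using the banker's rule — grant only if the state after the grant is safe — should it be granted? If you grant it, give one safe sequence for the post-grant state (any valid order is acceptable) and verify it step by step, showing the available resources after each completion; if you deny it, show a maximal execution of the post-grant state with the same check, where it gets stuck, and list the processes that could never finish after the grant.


DENY — the pretend-granted state is unsafe.
Key observation: R2 is the bottleneck — with task-6, task-2, task-4 done the pool holds (5, 4, 2), short of every remaining need.
On the post-grant state, task-6, task-2, task-4 is a maximal run — nothing extends it. Walking it through:
  pool = (3, 1, 1)
  task-6 needs (2, 1, 1) <= (3, 1, 1) -> finishes; pool += (0, 0, 1) = (3, 1, 2)
  task-2 needs (0, 1, 2) <= (3, 1, 2) -> finishes; pool += (2, 1, 0) = (5, 2, 2)
  task-4 needs (3, 2, 2) <= (5, 2, 2) -> finishes; pool += (0, 2, 0) = (5, 4, 2)
  blocked: task-3 wants (5, 3, 3), pool (5, 4, 2) — not enough R2
  blocked: task-1 wants (2, 1, 3), pool (5, 4, 2) — not enough R2
  blocked: task-7 wants (7, 4, 3), pool (5, 4, 2) — not enough R4 and R2
Processes that could never finish after the grant: task-3, task-1 and task-7.


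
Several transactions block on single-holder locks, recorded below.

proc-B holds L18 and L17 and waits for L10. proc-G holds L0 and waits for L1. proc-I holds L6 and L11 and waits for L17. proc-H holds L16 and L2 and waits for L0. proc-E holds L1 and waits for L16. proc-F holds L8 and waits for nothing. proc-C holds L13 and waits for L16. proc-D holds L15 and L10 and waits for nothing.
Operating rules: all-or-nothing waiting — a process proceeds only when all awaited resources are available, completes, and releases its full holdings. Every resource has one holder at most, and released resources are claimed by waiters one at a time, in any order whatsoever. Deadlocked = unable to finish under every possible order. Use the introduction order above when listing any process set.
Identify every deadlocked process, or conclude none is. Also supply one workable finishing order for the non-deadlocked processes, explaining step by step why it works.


Deadlocked: proc-G, proc-H, proc-E and proc-C.
Key observation: the cycle proc-G -> proc-E -> proc-H -> proc-G can never break — each member waits on the next; proc-C waits into the deadlock from upstream.
A valid finishing order for the others: proc-D, proc-B, proc-I, proc-F.
Walking it through:
  proc-D waits on nothing -> runs at once and releases L15 and L10
  proc-B: everything it awaited (L10) is free; runs, freeing L18 and L17
  proc-I: everything it awaited (L17) is free; runs, freeing L6 and L11
  proc-F waits on nothing -> runs at once and releases L8


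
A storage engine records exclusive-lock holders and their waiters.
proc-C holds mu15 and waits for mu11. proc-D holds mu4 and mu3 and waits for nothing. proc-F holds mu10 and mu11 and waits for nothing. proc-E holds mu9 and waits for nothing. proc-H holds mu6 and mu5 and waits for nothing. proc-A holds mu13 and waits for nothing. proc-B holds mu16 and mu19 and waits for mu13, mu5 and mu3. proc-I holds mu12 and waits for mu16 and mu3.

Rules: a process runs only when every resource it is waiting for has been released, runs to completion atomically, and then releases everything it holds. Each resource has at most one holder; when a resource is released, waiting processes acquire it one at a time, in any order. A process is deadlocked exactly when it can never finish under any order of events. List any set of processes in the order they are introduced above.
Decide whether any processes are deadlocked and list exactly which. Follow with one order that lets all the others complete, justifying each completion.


No process is deadlocked.
Key observation: the wait graph is acyclic; completion cascades from the unblocked processes through everyone else.
One completion order for the rest: proc-D, proc-F, proc-C, proc-H, proc-E, proc-A, proc-B, proc-I.
Verifying each step:
  proc-D waits on nothing -> runs at once and releases mu4 and mu3
  proc-F waits on nothing -> runs at once and releases mu10 and mu11
  run proc-C (all its waits — mu11 — are resolved); releases mu15
  proc-H waits on nothing -> runs at once and releases mu6 and mu5
  proc-E waits on nothing -> runs at once and releases mu9
  proc-A waits on nothing -> runs at once and releases mu13
  run proc-B (all its waits — mu13, mu5 and mu3 — are resolved); releases mu16 and mu19
  run proc-I (all its waits — mu16 and mu3 — are resolved); releases mu12


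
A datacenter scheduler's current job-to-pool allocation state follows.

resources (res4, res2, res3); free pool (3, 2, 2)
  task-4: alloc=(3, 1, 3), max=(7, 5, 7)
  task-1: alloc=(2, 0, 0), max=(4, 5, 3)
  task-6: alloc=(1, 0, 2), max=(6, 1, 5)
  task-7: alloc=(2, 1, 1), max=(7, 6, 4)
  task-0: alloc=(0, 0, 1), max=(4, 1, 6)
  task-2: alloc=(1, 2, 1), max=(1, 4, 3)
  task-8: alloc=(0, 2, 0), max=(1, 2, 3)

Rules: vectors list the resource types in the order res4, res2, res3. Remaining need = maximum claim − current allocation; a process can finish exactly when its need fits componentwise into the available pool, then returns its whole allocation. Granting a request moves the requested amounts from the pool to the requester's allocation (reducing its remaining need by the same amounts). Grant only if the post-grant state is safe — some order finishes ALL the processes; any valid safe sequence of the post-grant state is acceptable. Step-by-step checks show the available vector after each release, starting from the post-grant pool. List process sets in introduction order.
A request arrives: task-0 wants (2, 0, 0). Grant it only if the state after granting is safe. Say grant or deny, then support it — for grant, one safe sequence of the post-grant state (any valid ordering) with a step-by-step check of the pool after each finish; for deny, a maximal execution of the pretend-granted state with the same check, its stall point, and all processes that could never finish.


DENY — the pretend-granted state is unsafe.
Key observation: after task-2, task-8, task-1 the pool peaks at (4, 6, 3), and each blocked process is short somewhere: task-4 on res3; task-6 on res4; task-7 on res4; task-0 on res3.
On the post-grant state, task-2, task-8, task-1 is a maximal run — nothing extends it. Step-by-step check:
  pool = (1, 2, 2)
  task-2 needs (0, 2, 2) <= (1, 2, 2) -> finishes; pool += (1, 2, 1) = (2, 4, 3)
  task-8 needs (1, 0, 3) <= (2, 4, 3) -> finishes; pool += (0, 2, 0) = (2, 6, 3)
  task-1 needs (2, 5, 3) <= (2, 6, 3) -> finishes; pool += (2, 0, 0) = (4, 6, 3)
  task-4 still needs (4, 4, 4) but only (4, 6, 3) is free — short on res3
  task-6 still needs (5, 1, 3) but only (4, 6, 3) is free — short on res4
  task-7 still needs (5, 5, 3) but only (4, 6, 3) is free — short on res4
  task-0 still needs (2, 1, 5) but only (4, 6, 3) is free — short on res3
Processes that could never finish after the grant: task-4, task-6, task-7 and task-0.


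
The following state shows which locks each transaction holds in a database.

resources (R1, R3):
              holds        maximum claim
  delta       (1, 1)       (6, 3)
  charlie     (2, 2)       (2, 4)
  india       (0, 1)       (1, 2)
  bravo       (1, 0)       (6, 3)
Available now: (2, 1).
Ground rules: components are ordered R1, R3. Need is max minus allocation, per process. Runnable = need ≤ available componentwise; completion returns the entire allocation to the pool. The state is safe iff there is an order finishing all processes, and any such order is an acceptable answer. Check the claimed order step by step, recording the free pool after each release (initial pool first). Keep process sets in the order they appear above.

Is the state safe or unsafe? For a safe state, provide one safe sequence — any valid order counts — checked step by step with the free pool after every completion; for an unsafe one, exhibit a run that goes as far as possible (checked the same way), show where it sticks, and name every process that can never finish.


UNSAFE — no complete ordering exists.
Key observation: the pool after india, charlie is (4, 4); every surviving request exceeds it in R1, so progress ends there.
The run india, charlie cannot be extended any further. Verifying each step:
  pool = (2, 1)
  india needs (1, 1) <= (2, 1) -> finishes; pool += (0, 1) = (2, 2)
  charlie needs (0, 2) <= (2, 2) -> finishes; pool += (2, 2) = (4, 4)
  delta still needs (5, 2) but only (4, 4) is free — short on R1
  bravo still needs (5, 3) but only (4, 4) is free — short on R1
Never able to finish: delta and bravo.


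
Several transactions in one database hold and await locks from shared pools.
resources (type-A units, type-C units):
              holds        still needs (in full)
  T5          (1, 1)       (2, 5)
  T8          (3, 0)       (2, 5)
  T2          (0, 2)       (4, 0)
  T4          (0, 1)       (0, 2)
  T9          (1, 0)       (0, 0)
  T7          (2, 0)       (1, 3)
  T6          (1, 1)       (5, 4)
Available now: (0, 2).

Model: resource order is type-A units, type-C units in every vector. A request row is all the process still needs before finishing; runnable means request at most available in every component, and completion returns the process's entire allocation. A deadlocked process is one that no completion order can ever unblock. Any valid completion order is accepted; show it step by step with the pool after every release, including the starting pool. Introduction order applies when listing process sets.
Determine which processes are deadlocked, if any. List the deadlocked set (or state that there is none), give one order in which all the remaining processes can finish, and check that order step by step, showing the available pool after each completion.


The deadlocked set is T5, T8, T2 and T6.
Key observation: after T4, T9, T7 the pool peaks at (3, 3), and each blocked process is short somewhere: T5 on type-C units; T8 on type-C units; T2 on type-A units; T6 on type-A units, type-C units.
A valid finishing order for the others: T4, T9, T7. Step-by-step check:
  pool = (0, 2)
  T4: need (0, 2) fits (0, 2); releases (0, 1), pool now (0, 3)
  T9: need (0, 0) fits (0, 3); releases (1, 0), pool now (1, 3)
  T7: need (1, 3) fits (1, 3); releases (2, 0), pool now (3, 3)
None of the blocked processes ever fits:
  T5 cannot run: need (2, 5) vs free (3, 3) (insufficient type-C units)
  T8 cannot run: need (2, 5) vs free (3, 3) (insufficient type-C units)
  T2 cannot run: need (4, 0) vs free (3, 3) (insufficient type-A units)
  T6 cannot run: need (5, 4) vs free (3, 3) (insufficient type-A units and type-C units)


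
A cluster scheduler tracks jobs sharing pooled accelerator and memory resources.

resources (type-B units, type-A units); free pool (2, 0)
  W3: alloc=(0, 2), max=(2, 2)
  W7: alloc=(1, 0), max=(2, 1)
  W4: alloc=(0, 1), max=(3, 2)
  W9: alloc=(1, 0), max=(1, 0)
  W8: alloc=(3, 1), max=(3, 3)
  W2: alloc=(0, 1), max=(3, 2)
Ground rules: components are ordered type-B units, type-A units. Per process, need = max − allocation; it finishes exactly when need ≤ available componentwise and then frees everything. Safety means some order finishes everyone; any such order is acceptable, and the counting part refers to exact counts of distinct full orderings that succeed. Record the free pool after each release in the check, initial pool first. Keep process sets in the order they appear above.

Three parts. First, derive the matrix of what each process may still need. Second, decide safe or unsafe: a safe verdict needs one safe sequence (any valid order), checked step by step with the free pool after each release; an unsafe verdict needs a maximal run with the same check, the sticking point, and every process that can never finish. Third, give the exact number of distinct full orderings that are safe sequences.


(1) Outstanding need per process (order type-B units, type-A units):
  W3: (2, 0)
  W7: (1, 1)
  W4: (3, 1)
  W9: (0, 0)
  W8: (0, 2)
  W2: (3, 1)
(2) SAFE, for example via the order W9, W3, W8, W4, W2, W7.
Key observation: W8 marks the first exact bind of the order: its need (0, 2) fits the free (3, 2) with zero slack on a requested resource.
Check, step by step:
  pool = (2, 0)
  run W9 (needs (0, 0), free (2, 0)); after release of (1, 0) the pool is (3, 0)
  run W3 (needs (2, 0), free (3, 0)); after release of (0, 2) the pool is (3, 2)
  run W8 (needs (0, 2), free (3, 2)); after release of (3, 1) the pool is (6, 3)
  run W4 (needs (3, 1), free (6, 3)); after release of (0, 1) the pool is (6, 4)
  run W2 (needs (3, 1), free (6, 4)); after release of (0, 1) the pool is (6, 5)
  run W7 (needs (1, 1), free (6, 5)); after release of (1, 0) the pool is (7, 5)
(3) Precisely 96 of the possible complete orderings are safe sequences.


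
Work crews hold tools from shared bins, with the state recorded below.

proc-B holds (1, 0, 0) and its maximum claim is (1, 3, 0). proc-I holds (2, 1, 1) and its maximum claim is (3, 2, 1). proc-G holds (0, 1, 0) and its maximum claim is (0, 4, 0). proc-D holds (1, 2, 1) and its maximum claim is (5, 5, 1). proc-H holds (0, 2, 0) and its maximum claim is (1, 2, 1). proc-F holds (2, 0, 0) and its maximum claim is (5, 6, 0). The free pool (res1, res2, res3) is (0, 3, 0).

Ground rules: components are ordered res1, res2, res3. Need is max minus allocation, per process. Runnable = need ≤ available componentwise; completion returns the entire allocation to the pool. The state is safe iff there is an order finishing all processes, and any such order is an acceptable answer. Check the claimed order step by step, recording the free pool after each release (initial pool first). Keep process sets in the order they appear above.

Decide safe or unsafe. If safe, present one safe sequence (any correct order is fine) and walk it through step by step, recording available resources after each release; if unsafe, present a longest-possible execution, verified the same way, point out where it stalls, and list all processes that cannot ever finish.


SAFE. One safe sequence: proc-B, proc-I, proc-H, proc-F, proc-D, proc-G.
Key observation: proc-B is the earliest step where a requested resource binds exactly: need (0, 3, 0), pool (0, 3, 0) at its turn.
Step-by-step check:
  pool = (0, 3, 0)
  run proc-B (needs (0, 3, 0), free (0, 3, 0)); after release of (1, 0, 0) the pool is (1, 3, 0)
  run proc-I (needs (1, 1, 0), free (1, 3, 0)); after release of (2, 1, 1) the pool is (3, 4, 1)
  run proc-H (needs (1, 0, 1), free (3, 4, 1)); after release of (0, 2, 0) the pool is (3, 6, 1)
  run proc-F (needs (3, 6, 0), free (3, 6, 1)); after release of (2, 0, 0) the pool is (5, 6, 1)
  run proc-D (needs (4, 3, 0), free (5, 6, 1)); after release of (1, 2, 1) the pool is (6, 8, 2)
  run proc-G (needs (0, 3, 0), free (6, 8, 2)); after release of (0, 1, 0) the pool is (6, 9, 2)


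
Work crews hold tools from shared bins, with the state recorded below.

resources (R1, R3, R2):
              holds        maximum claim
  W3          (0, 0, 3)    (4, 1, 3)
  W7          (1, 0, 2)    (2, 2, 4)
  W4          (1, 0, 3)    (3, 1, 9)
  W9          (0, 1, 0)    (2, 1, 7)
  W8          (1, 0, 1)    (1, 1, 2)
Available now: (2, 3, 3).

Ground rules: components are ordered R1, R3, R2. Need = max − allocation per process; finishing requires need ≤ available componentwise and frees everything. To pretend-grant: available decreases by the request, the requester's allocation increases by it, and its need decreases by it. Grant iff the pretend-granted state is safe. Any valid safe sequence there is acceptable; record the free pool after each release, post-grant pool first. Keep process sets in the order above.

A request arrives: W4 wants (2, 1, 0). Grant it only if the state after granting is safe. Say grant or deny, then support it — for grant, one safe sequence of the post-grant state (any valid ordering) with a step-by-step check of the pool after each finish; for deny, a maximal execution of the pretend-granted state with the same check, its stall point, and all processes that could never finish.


GRANT. The post-grant state is safe; one safe sequence: W8, W7, W4, W9, W3.
Key observation: after the grant the pool drops to (0, 2, 3), which still lets W8 finish first and unwind the rest.
Verifying the post-grant state step by step:
  pool = (0, 2, 3)
  run W8 (needs (0, 1, 1), free (0, 2, 3)); after release of (1, 0, 1) the pool is (1, 2, 4)
  run W7 (needs (1, 2, 2), free (1, 2, 4)); after release of (1, 0, 2) the pool is (2, 2, 6)
  run W4 (needs (0, 0, 6), free (2, 2, 6)); after release of (3, 1, 3) the pool is (5, 3, 9)
  run W9 (needs (2, 0, 7), free (5, 3, 9)); after release of (0, 1, 0) the pool is (5, 4, 9)
  run W3 (needs (4, 1, 0), free (5, 4, 9)); after release of (0, 0, 3) the pool is (5, 4, 12)


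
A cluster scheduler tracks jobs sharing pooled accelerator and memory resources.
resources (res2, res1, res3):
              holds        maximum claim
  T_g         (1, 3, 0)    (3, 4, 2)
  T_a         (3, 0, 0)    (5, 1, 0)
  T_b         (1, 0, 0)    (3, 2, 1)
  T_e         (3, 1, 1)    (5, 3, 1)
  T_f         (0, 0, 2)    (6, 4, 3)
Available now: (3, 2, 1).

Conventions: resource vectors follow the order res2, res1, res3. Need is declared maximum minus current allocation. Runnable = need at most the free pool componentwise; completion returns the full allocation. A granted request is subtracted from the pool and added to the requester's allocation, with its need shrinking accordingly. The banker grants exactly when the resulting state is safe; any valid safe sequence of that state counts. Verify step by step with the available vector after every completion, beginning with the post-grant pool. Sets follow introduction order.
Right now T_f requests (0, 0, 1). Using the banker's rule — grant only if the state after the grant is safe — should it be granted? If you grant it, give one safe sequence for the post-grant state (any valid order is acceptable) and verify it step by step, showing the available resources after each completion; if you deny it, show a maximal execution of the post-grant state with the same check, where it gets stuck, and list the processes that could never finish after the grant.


DENY — the pretend-granted state is unsafe.
Key observation: after T_e, T_b, T_a the pool peaks at (10, 3, 1), and each blocked process is short somewhere: T_g on res3; T_f on res1.
After a pretend grant, a maximal execution: T_e, T_b, T_a — then nothing else fits. Check, step by step:
  pool = (3, 2, 0)
  T_e needs (2, 2, 0) <= (3, 2, 0) -> finishes; pool += (3, 1, 1) = (6, 3, 1)
  T_b needs (2, 2, 1) <= (6, 3, 1) -> finishes; pool += (1, 0, 0) = (7, 3, 1)
  T_a needs (2, 1, 0) <= (7, 3, 1) -> finishes; pool += (3, 0, 0) = (10, 3, 1)
  T_g cannot run: need (2, 1, 2) vs free (10, 3, 1) (insufficient res3)
  T_f cannot run: need (6, 4, 0) vs free (10, 3, 1) (insufficient res1)
Processes that could never finish after the grant: T_g and T_f.


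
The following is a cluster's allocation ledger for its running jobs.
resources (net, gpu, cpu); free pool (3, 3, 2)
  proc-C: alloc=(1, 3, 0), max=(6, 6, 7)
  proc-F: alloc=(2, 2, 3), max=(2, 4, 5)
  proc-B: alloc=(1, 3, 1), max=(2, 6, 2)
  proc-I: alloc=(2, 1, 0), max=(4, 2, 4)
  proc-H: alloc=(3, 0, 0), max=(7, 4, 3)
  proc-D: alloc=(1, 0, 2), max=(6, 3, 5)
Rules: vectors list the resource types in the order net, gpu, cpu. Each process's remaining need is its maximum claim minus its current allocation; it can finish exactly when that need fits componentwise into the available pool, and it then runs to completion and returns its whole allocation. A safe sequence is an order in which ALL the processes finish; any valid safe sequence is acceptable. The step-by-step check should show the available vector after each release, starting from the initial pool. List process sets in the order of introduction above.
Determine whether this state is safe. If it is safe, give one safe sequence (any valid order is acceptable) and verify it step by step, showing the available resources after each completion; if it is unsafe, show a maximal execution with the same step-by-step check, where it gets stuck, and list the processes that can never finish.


SAFE — a valid safe sequence is proc-F, proc-H, proc-B, proc-D, proc-I, proc-C.
Key observation: at proc-F the run first touches a limit — (0, 2, 2) against (3, 3, 2), exact on a resource it actually requests.
Verifying each step:
  pool = (3, 3, 2)
  proc-F needs (0, 2, 2) <= (3, 3, 2) -> finishes; pool += (2, 2, 3) = (5, 5, 5)
  proc-H needs (4, 4, 3) <= (5, 5, 5) -> finishes; pool += (3, 0, 0) = (8, 5, 5)
  proc-B needs (1, 3, 1) <= (8, 5, 5) -> finishes; pool += (1, 3, 1) = (9, 8, 6)
  proc-D needs (5, 3, 3) <= (9, 8, 6) -> finishes; pool += (1, 0, 2) = (10, 8, 8)
  proc-I needs (2, 1, 4) <= (10, 8, 8) -> finishes; pool += (2, 1, 0) = (12, 9, 8)
  proc-C needs (5, 3, 7) <= (12, 9, 8) -> finishes; pool += (1, 3, 0) = (13, 12, 8)


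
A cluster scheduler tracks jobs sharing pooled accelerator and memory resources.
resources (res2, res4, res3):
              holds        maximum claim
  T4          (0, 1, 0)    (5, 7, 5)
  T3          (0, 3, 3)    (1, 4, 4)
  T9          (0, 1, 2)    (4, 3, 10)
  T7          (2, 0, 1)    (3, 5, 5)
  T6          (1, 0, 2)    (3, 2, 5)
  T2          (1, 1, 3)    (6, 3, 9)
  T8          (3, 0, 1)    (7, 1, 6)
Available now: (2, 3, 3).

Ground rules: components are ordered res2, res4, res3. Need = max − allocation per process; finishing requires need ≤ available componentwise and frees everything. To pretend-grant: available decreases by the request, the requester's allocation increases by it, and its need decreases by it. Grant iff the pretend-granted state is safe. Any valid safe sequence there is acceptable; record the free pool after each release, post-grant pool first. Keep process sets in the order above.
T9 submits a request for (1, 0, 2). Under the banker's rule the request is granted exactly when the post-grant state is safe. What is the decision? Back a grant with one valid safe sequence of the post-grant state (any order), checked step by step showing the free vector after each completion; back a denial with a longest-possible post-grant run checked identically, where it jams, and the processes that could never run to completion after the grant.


GRANT: granting preserves safety; a valid post-grant sequence is T3, T7, T6, T8, T9, T2, T4.
Key observation: post-grant, (1, 3, 1) remains, and an order beginning with T3 completes everyone.
Step-by-step check of the post-grant state:
  pool = (1, 3, 1)
  T3 needs (1, 1, 1) <= (1, 3, 1) -> finishes; pool += (0, 3, 3) = (1, 6, 4)
  T7 needs (1, 5, 4) <= (1, 6, 4) -> finishes; pool += (2, 0, 1) = (3, 6, 5)
  T6 needs (2, 2, 3) <= (3, 6, 5) -> finishes; pool += (1, 0, 2) = (4, 6, 7)
  T8 needs (4, 1, 5) <= (4, 6, 7) -> finishes; pool += (3, 0, 1) = (7, 6, 8)
  T9 needs (3, 2, 6) <= (7, 6, 8) -> finishes; pool += (1, 1, 4) = (8, 7, 12)
  T2 needs (5, 2, 6) <= (8, 7, 12) -> finishes; pool += (1, 1, 3) = (9, 8, 15)
  T4 needs (5, 6, 5) <= (9, 8, 15) -> finishes; pool += (0, 1, 0) = (9, 9, 15)
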